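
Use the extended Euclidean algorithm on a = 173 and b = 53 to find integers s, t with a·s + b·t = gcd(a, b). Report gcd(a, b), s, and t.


Euclidean algorithm on (173, 53) — divide until remainder is 0:
  173 = 3 · 53 + 14
  53 = 3 · 14 + 11
  14 = 1 · 11 + 3
  11 = 3 · 3 + 2
  3 = 1 · 2 + 1
  2 = 2 · 1 + 0
gcd(173, 53) = 1.
Track Bezout coefficients alongside the remainders: start with r₀ = 173 = a·1 + b·0 (s = 1, t = 0) and r₁ = 53 = a·0 + b·1 (s = 0, t = 1); each new remainder r_{k+1} = r_{k-1} − q_k·r_k inherits s_{k+1} = s_{k-1} − q_k·s_k, t_{k+1} = t_{k-1} − q_k·t_k, so r_k = a·s_k + b·t_k at every step:
  q = 3: r = 14, s = 1 − 3·0 = 1, t = 0 − 3·1 = -3  (check: 173·1 + 53·(-3) = 14)
  q = 3: r = 11, s = 0 − 3·1 = -3, t = 1 − 3·(-3) = 10  (check: 173·(-3) + 53·10 = 11)
  q = 1: r = 3, s = 1 − 1·(-3) = 4, t = -3 − 1·10 = -13  (check: 173·4 + 53·(-13) = 3)
  q = 3: r = 2, s = -3 − 3·4 = -15, t = 10 − 3·(-13) = 49  (check: 173·(-15) + 53·49 = 2)
  q = 1: r = 1, s = 4 − 1·(-15) = 19, t = -13 − 1·49 = -62  (check: 173·19 + 53·(-62) = 1)
The row with r = 1 (the gcd) gives the Bezout coefficients s = 19, t = -62.
Result: 173 · (19) + 53 · (-62) = 1.

gcd(173, 53) = 1; s = 19, t = -62 (check: 173·19 + 53·(-62) = 1).


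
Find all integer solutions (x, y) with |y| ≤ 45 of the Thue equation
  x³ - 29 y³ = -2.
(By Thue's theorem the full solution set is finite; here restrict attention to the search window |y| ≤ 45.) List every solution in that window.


The equation is x³ - 29y³ = -2. For fixed y, x³ = 29·y³ − 2, so a solution requires the RHS to be a perfect cube.
Strategy: iterate y from -45 to 45, compute RHS = 29·y³ − 2, and check whether it is a (positive or negative) perfect cube.
Check small values of y:
  y = 0: RHS = -2 is not a perfect cube.
  y = 1: RHS = 27 = (3)³ ⇒ x = 3 works.
  y = -1: RHS = -31 is not a perfect cube.
  y = 2: RHS = 230 is not a perfect cube.
  y = -2: RHS = -234 is not a perfect cube.
  y = 3: RHS = 781 is not a perfect cube.
  y = -3: RHS = -785 is not a perfect cube.
Continuing the search up to |y| = 45 finds no further solutions beyond those listed.
Collected solutions: (3, 1).

Solutions (with |y| ≤ 45): (3, 1).


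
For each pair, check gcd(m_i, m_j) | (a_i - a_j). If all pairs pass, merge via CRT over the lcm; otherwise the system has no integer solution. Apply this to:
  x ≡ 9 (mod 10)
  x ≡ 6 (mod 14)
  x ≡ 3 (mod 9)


Moduli 10, 14, 9 are not pairwise coprime, so CRT works modulo lcm(m_i) when all pairwise compatibility conditions hold.
Pairwise compatibility: gcd(m_i, m_j) must divide a_i - a_j for every pair.
Merge one congruence at a time:
  Start: x ≡ 9 (mod 10).
  Combine with x ≡ 6 (mod 14): gcd(10, 14) = 2, and 6 - 9 = -3 is NOT divisible by 2.
    ⇒ system is inconsistent (no integer solution).

No solution (the system is inconsistent).


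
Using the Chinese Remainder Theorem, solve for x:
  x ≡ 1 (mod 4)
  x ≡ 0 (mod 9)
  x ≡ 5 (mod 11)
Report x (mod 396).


Moduli 4, 9, 11 are pairwise coprime; by CRT there is a unique solution modulo M = 4 · 9 · 11 = 396.
Solve pairwise, accumulating the modulus:
  Start with x ≡ 1 (mod 4).
  Combine with x ≡ 0 (mod 9): since gcd(4, 9) = 1, we get a unique residue mod 36.
    Write x = 1 + 4·t and substitute into x ≡ 0 (mod 9): 4·t ≡ 0 − 1 = -1 (mod 9).
    Reduce coefficients mod 9: 4·t ≡ 8 (mod 9).
    The inverse of 4 mod 9 is 7 (since 4·7 = 28 = 3·9 + 1), so t ≡ 7·8 = 56 ≡ 2 (mod 9).
    Then x = 1 + 4·2 = 9, valid modulo lcm(4, 9) = 36: x ≡ 9 (mod 36).
  Combine with x ≡ 5 (mod 11): since gcd(36, 11) = 1, we get a unique residue mod 396.
    Write x = 9 + 36·t and substitute into x ≡ 5 (mod 11): 36·t ≡ 5 − 9 = -4 (mod 11).
    Reduce coefficients mod 11: 3·t ≡ 7 (mod 11).
    The inverse of 3 mod 11 is 4 (since 3·4 = 12 = 1·11 + 1), so t ≡ 4·7 = 28 ≡ 6 (mod 11).
    Then x = 9 + 36·6 = 225, valid modulo lcm(36, 11) = 396: x ≡ 225 (mod 396).
Verify: 225 mod 4 = 1 ✓, 225 mod 9 = 0 ✓, 225 mod 11 = 5 ✓.

x ≡ 225 (mod 396).


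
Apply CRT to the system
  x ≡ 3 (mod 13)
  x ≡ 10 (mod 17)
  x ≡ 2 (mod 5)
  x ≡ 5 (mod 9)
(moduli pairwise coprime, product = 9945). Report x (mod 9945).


Product of moduli M = 13 · 17 · 5 · 9 = 9945.
Merge one congruence at a time:
  Start: x ≡ 3 (mod 13).
  Combine with x ≡ 10 (mod 17); new modulus lcm = 221.
    Write x = 3 + 13·t and substitute into x ≡ 10 (mod 17): 13·t ≡ 10 − 3 = 7 (mod 17).
    The inverse of 13 mod 17 is 4 (since 13·4 = 52 = 3·17 + 1), so t ≡ 4·7 = 28 ≡ 11 (mod 17).
    Then x = 3 + 13·11 = 146, valid modulo lcm(13, 17) = 221: x ≡ 146 (mod 221).
  Combine with x ≡ 2 (mod 5); new modulus lcm = 1105.
    Write x = 146 + 221·t and substitute into x ≡ 2 (mod 5): 221·t ≡ 2 − 146 = -144 (mod 5).
    Reduce coefficients mod 5: 1·t ≡ 1 (mod 5).
    So t ≡ 1 (mod 5).
    Then x = 146 + 221·1 = 367, valid modulo lcm(221, 5) = 1105: x ≡ 367 (mod 1105).
  Combine with x ≡ 5 (mod 9); new modulus lcm = 9945.
    Write x = 367 + 1105·t and substitute into x ≡ 5 (mod 9): 1105·t ≡ 5 − 367 = -362 (mod 9).
    Reduce coefficients mod 9: 7·t ≡ 7 (mod 9).
    The inverse of 7 mod 9 is 4 (since 7·4 = 28 = 3·9 + 1), so t ≡ 4·7 = 28 ≡ 1 (mod 9).
    Then x = 367 + 1105·1 = 1472, valid modulo lcm(1105, 9) = 9945: x ≡ 1472 (mod 9945).
Verify against each original: 1472 mod 13 = 3, 1472 mod 17 = 10, 1472 mod 5 = 2, 1472 mod 9 = 5.

x ≡ 1472 (mod 9945).


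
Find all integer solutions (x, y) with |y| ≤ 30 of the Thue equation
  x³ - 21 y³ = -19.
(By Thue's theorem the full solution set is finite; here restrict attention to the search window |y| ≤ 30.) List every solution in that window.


The equation is x³ - 21y³ = -19. For fixed y, x³ = 21·y³ − 19, so a solution requires the RHS to be a perfect cube.
Strategy: iterate y from -30 to 30, compute RHS = 21·y³ − 19, and check whether it is a (positive or negative) perfect cube.
Check small values of y:
  y = 0: RHS = -19 is not a perfect cube.
  y = 1: RHS = 2 is not a perfect cube.
  y = -1: RHS = -40 is not a perfect cube.
  y = 2: RHS = 149 is not a perfect cube.
  y = -2: RHS = -187 is not a perfect cube.
  y = 3: RHS = 548 is not a perfect cube.
  y = -3: RHS = -586 is not a perfect cube.
Continuing the search up to |y| = 30 finds no solutions either.
No (x, y) in the scanned range satisfies the equation.

No integer solutions with |y| ≤ 30.


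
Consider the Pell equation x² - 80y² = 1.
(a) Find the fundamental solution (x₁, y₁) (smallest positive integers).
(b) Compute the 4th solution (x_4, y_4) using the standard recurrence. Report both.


Step 1: Find the fundamental solution (x₁, y₁) of x² - 80y² = 1.
  Expand √80 as a continued fraction. a₀ = ⌊√80⌋ = 8; iterate m_{k+1} = d_k·a_k − m_k, d_{k+1} = (80 − m_{k+1}²)/d_k, a_{k+1} = ⌊(a₀ + m_{k+1})/d_{k+1}⌋ (starting m₀ = 0, d₀ = 1), with convergents p_k = a_k·p_{k-1} + p_{k-2}, q_k = a_k·q_{k-1} + q_{k-2} (p₋₁ = 1, q₋₁ = 0):
  k = 0: a₀ = 8; p₀/q₀ = 8/1; p₀² − 80·q₀² = 64 − 80 = -16.
  k = 1: m = 8, d = 16, a = ⌊(8 + 8)/16⌋ = 1; p/q = (1·8 + 1)/(1·1 + 0) = 9/1; p² − 80·q² = 81 − 80 = 1.
  The first convergent with p² − 80·q² = 1 gives the fundamental solution (x₁, y₁) = (9, 1).
Step 2: Apply the recurrence (x_{n+1}, y_{n+1}) = (x₁x_n + 80y₁y_n, x₁y_n + y₁x_n) repeatedly.
  From (x_1, y_1) = (9, 1): x_2 = 9·9 + 80·1·1 = 161; y_2 = 9·1 + 1·9 = 18.
  From (x_2, y_2) = (161, 18): x_3 = 9·161 + 80·1·18 = 2889; y_3 = 9·18 + 1·161 = 323.
  From (x_3, y_3) = (2889, 323): x_4 = 9·2889 + 80·1·323 = 51841; y_4 = 9·323 + 1·2889 = 5796.
Step 3: Verify x_4² - 80·y_4² = 2687489281 - 2687489280 = 1 (should be 1). ✓

(x_1, y_1) = (9, 1); (x_4, y_4) = (51841, 5796).


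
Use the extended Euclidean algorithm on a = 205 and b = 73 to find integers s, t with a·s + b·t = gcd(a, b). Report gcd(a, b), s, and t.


Euclidean algorithm on (205, 73) — divide until remainder is 0:
  205 = 2 · 73 + 59
  73 = 1 · 59 + 14
  59 = 4 · 14 + 3
  14 = 4 · 3 + 2
  3 = 1 · 2 + 1
  2 = 2 · 1 + 0
gcd(205, 73) = 1.
Track Bezout coefficients alongside the remainders: start with r₀ = 205 = a·1 + b·0 (s = 1, t = 0) and r₁ = 73 = a·0 + b·1 (s = 0, t = 1); each new remainder r_{k+1} = r_{k-1} − q_k·r_k inherits s_{k+1} = s_{k-1} − q_k·s_k, t_{k+1} = t_{k-1} − q_k·t_k, so r_k = a·s_k + b·t_k at every step:
  q = 2: r = 59, s = 1 − 2·0 = 1, t = 0 − 2·1 = -2  (check: 205·1 + 73·(-2) = 59)
  q = 1: r = 14, s = 0 − 1·1 = -1, t = 1 − 1·(-2) = 3  (check: 205·(-1) + 73·3 = 14)
  q = 4: r = 3, s = 1 − 4·(-1) = 5, t = -2 − 4·3 = -14  (check: 205·5 + 73·(-14) = 3)
  q = 4: r = 2, s = -1 − 4·5 = -21, t = 3 − 4·(-14) = 59  (check: 205·(-21) + 73·59 = 2)
  q = 1: r = 1, s = 5 − 1·(-21) = 26, t = -14 − 1·59 = -73  (check: 205·26 + 73·(-73) = 1)
The row with r = 1 (the gcd) gives the Bezout coefficients s = 26, t = -73.
Result: 205 · (26) + 73 · (-73) = 1.

gcd(205, 73) = 1; s = 26, t = -73 (check: 205·26 + 73·(-73) = 1).


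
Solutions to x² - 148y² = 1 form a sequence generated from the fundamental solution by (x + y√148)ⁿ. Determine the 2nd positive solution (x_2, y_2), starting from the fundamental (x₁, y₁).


Step 1: Find the fundamental solution (x₁, y₁) of x² - 148y² = 1.
  Expand √148 as a continued fraction. a₀ = ⌊√148⌋ = 12; iterate m_{k+1} = d_k·a_k − m_k, d_{k+1} = (148 − m_{k+1}²)/d_k, a_{k+1} = ⌊(a₀ + m_{k+1})/d_{k+1}⌋ (starting m₀ = 0, d₀ = 1), with convergents p_k = a_k·p_{k-1} + p_{k-2}, q_k = a_k·q_{k-1} + q_{k-2} (p₋₁ = 1, q₋₁ = 0):
  k = 0: a₀ = 12; p₀/q₀ = 12/1; p₀² − 148·q₀² = 144 − 148 = -4.
  k = 1: m = 12, d = 4, a = ⌊(12 + 12)/4⌋ = 6; p/q = (6·12 + 1)/(6·1 + 0) = 73/6; p² − 148·q² = 5329 − 5328 = 1.
  The first convergent with p² − 148·q² = 1 gives the fundamental solution (x₁, y₁) = (73, 6).
Step 2: Apply the recurrence (x_{n+1}, y_{n+1}) = (x₁x_n + 148y₁y_n, x₁y_n + y₁x_n) repeatedly.
  From (x_1, y_1) = (73, 6): x_2 = 73·73 + 148·6·6 = 10657; y_2 = 73·6 + 6·73 = 876.
Step 3: Verify x_2² - 148·y_2² = 113571649 - 113571648 = 1 (should be 1). ✓

(x_1, y_1) = (73, 6); (x_2, y_2) = (10657, 876).


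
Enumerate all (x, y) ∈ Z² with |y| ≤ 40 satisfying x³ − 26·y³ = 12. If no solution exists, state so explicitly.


The equation is x³ - 26y³ = 12. For fixed y, x³ = 26·y³ + 12, so a solution requires the RHS to be a perfect cube.
Strategy: iterate y from -40 to 40, compute RHS = 26·y³ + 12, and check whether it is a (positive or negative) perfect cube.
Check small values of y:
  y = 0: RHS = 12 is not a perfect cube.
  y = 1: RHS = 38 is not a perfect cube.
  y = -1: RHS = -14 is not a perfect cube.
  y = 2: RHS = 220 is not a perfect cube.
  y = -2: RHS = -196 is not a perfect cube.
  y = 3: RHS = 714 is not a perfect cube.
  y = -3: RHS = -690 is not a perfect cube.
Continuing the search up to |y| = 40 finds no solutions either.
No (x, y) in the scanned range satisfies the equation.

No integer solutions with |y| ≤ 40.


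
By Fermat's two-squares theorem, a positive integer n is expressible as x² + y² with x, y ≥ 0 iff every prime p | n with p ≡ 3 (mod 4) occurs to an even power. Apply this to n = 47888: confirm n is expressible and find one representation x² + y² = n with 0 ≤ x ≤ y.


Step 1: Factor n = 47888 = 2^4 · 41 · 73.
Step 2: Check the mod-4 condition on each prime factor: 2 = 2 (special); 41 ≡ 1 (mod 4), exponent 1; 73 ≡ 1 (mod 4), exponent 1.
All primes ≡ 3 (mod 4) appear to even exponent (or don't appear), so by the two-squares theorem n IS expressible as a sum of two squares.
Step 3: Build a representation. Group n = k² · m with k = 4 and m = 41 · 73 = 2993 (a product of primes ≡ 1 (mod 4)); a representation of m scales to one of n via (k·x)² + (k·y)² = k²(x² + y²). Each prime p ≡ 1 (mod 4) is itself a sum of two squares; find a² by testing p − a² for a perfect square:
  41: 41 − 1² = 40, 41 − 2² = 37, 41 − 3² = 32, 41 − 4² = 25 = 5² ⇒ 41 = 4² + 5².
  73: 73 − 1² = 72, 73 − 2² = 69, 73 − 3² = 64 = 8² ⇒ 73 = 3² + 8².
  Combine using the Brahmagupta–Fibonacci identity (a² + b²)(c² + d²) = (ac − bd)² + (ad + bc)² = (ac + bd)² + (ad − bc)²:
  41 · 73 = 2993: from (4² + 5²)(3² + 8²), take (4·3 − 5·8, 4·8 + 5·3) = (12 − 40, 32 + 15) = (-28, 47); dropping signs (only squares matter) gives (28, 47); check 28² + 47² = 784 + 2209 = 2993 ✓.
  Scale by k = 4: (4·28, 4·47) = (112, 188).
Step 4: Order so x ≤ y and verify: 112² + 188² = 12544 + 35344 = 47888 = n. ✓

n = 47888 = 112² + 188² (one valid representation with x ≤ y).


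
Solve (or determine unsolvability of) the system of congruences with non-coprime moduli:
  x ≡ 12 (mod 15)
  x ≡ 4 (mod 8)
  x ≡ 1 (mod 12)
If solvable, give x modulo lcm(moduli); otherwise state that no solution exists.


Moduli 15, 8, 12 are not pairwise coprime, so CRT works modulo lcm(m_i) when all pairwise compatibility conditions hold.
Pairwise compatibility: gcd(m_i, m_j) must divide a_i - a_j for every pair.
Merge one congruence at a time:
  Start: x ≡ 12 (mod 15).
  Combine with x ≡ 4 (mod 8): gcd(15, 8) = 1; 4 - 12 = -8, which IS divisible by 1, so compatible.
    Write x = 12 + 15·t and substitute into x ≡ 4 (mod 8): 15·t ≡ 4 − 12 = -8 (mod 8).
    Reduce coefficients mod 8: 7·t ≡ 0 (mod 8).
    The inverse of 7 mod 8 is 7 (since 7·7 = 49 = 6·8 + 1), so t ≡ 7·0 = 0 ≡ 0 (mod 8).
    Then x = 12 + 15·0 = 12, valid modulo lcm(15, 8) = 120: x ≡ 12 (mod 120).
  Combine with x ≡ 1 (mod 12): gcd(120, 12) = 12, and 1 - 12 = -11 is NOT divisible by 12.
    ⇒ system is inconsistent (no integer solution).

No solution (the system is inconsistent).


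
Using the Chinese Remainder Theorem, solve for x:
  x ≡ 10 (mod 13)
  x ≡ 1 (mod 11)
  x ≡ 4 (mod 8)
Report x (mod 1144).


Moduli 13, 11, 8 are pairwise coprime; by CRT there is a unique solution modulo M = 13 · 11 · 8 = 1144.
Solve pairwise, accumulating the modulus:
  Start with x ≡ 10 (mod 13).
  Combine with x ≡ 1 (mod 11): since gcd(13, 11) = 1, we get a unique residue mod 143.
    Write x = 10 + 13·t and substitute into x ≡ 1 (mod 11): 13·t ≡ 1 − 10 = -9 (mod 11).
    Reduce coefficients mod 11: 2·t ≡ 2 (mod 11).
    The inverse of 2 mod 11 is 6 (since 2·6 = 12 = 1·11 + 1), so t ≡ 6·2 = 12 ≡ 1 (mod 11).
    Then x = 10 + 13·1 = 23, valid modulo lcm(13, 11) = 143: x ≡ 23 (mod 143).
  Combine with x ≡ 4 (mod 8): since gcd(143, 8) = 1, we get a unique residue mod 1144.
    Write x = 23 + 143·t and substitute into x ≡ 4 (mod 8): 143·t ≡ 4 − 23 = -19 (mod 8).
    Reduce coefficients mod 8: 7·t ≡ 5 (mod 8).
    The inverse of 7 mod 8 is 7 (since 7·7 = 49 = 6·8 + 1), so t ≡ 7·5 = 35 ≡ 3 (mod 8).
    Then x = 23 + 143·3 = 452, valid modulo lcm(143, 8) = 1144: x ≡ 452 (mod 1144).
Verify: 452 mod 13 = 10 ✓, 452 mod 11 = 1 ✓, 452 mod 8 = 4 ✓.

x ≡ 452 (mod 1144).


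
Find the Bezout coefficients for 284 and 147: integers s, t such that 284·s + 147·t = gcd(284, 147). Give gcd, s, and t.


Euclidean algorithm on (284, 147) — divide until remainder is 0:
  284 = 1 · 147 + 137
  147 = 1 · 137 + 10
  137 = 13 · 10 + 7
  10 = 1 · 7 + 3
  7 = 2 · 3 + 1
  3 = 3 · 1 + 0
gcd(284, 147) = 1.
Track Bezout coefficients alongside the remainders: start with r₀ = 284 = a·1 + b·0 (s = 1, t = 0) and r₁ = 147 = a·0 + b·1 (s = 0, t = 1); each new remainder r_{k+1} = r_{k-1} − q_k·r_k inherits s_{k+1} = s_{k-1} − q_k·s_k, t_{k+1} = t_{k-1} − q_k·t_k, so r_k = a·s_k + b·t_k at every step:
  q = 1: r = 137, s = 1 − 1·0 = 1, t = 0 − 1·1 = -1  (check: 284·1 + 147·(-1) = 137)
  q = 1: r = 10, s = 0 − 1·1 = -1, t = 1 − 1·(-1) = 2  (check: 284·(-1) + 147·2 = 10)
  q = 13: r = 7, s = 1 − 13·(-1) = 14, t = -1 − 13·2 = -27  (check: 284·14 + 147·(-27) = 7)
  q = 1: r = 3, s = -1 − 1·14 = -15, t = 2 − 1·(-27) = 29  (check: 284·(-15) + 147·29 = 3)
  q = 2: r = 1, s = 14 − 2·(-15) = 44, t = -27 − 2·29 = -85  (check: 284·44 + 147·(-85) = 1)
The row with r = 1 (the gcd) gives the Bezout coefficients s = 44, t = -85.
Result: 284 · (44) + 147 · (-85) = 1.

gcd(284, 147) = 1; s = 44, t = -85 (check: 284·44 + 147·(-85) = 1).


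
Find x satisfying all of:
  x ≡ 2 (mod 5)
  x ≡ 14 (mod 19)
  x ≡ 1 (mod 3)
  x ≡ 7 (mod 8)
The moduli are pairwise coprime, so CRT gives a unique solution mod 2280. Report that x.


Product of moduli M = 5 · 19 · 3 · 8 = 2280.
Merge one congruence at a time:
  Start: x ≡ 2 (mod 5).
  Combine with x ≡ 14 (mod 19); new modulus lcm = 95.
    Write x = 2 + 5·t and substitute into x ≡ 14 (mod 19): 5·t ≡ 14 − 2 = 12 (mod 19).
    The inverse of 5 mod 19 is 4 (since 5·4 = 20 = 1·19 + 1), so t ≡ 4·12 = 48 ≡ 10 (mod 19).
    Then x = 2 + 5·10 = 52, valid modulo lcm(5, 19) = 95: x ≡ 52 (mod 95).
  Combine with x ≡ 1 (mod 3); new modulus lcm = 285.
    Write x = 52 + 95·t and substitute into x ≡ 1 (mod 3): 95·t ≡ 1 − 52 = -51 (mod 3).
    Reduce coefficients mod 3: 2·t ≡ 0 (mod 3).
    The inverse of 2 mod 3 is 2 (since 2·2 = 4 = 1·3 + 1), so t ≡ 2·0 = 0 ≡ 0 (mod 3).
    Then x = 52 + 95·0 = 52, valid modulo lcm(95, 3) = 285: x ≡ 52 (mod 285).
  Combine with x ≡ 7 (mod 8); new modulus lcm = 2280.
    Write x = 52 + 285·t and substitute into x ≡ 7 (mod 8): 285·t ≡ 7 − 52 = -45 (mod 8).
    Reduce coefficients mod 8: 5·t ≡ 3 (mod 8).
    The inverse of 5 mod 8 is 5 (since 5·5 = 25 = 3·8 + 1), so t ≡ 5·3 = 15 ≡ 7 (mod 8).
    Then x = 52 + 285·7 = 2047, valid modulo lcm(285, 8) = 2280: x ≡ 2047 (mod 2280).
Verify against each original: 2047 mod 5 = 2, 2047 mod 19 = 14, 2047 mod 3 = 1, 2047 mod 8 = 7.

x ≡ 2047 (mod 2280).


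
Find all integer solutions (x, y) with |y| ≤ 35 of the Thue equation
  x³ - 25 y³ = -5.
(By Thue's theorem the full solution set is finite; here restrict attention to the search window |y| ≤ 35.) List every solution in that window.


The equation is x³ - 25y³ = -5. For fixed y, x³ = 25·y³ − 5, so a solution requires the RHS to be a perfect cube.
Strategy: iterate y from -35 to 35, compute RHS = 25·y³ − 5, and check whether it is a (positive or negative) perfect cube.
Check small values of y:
  y = 0: RHS = -5 is not a perfect cube.
  y = 1: RHS = 20 is not a perfect cube.
  y = -1: RHS = -30 is not a perfect cube.
  y = 2: RHS = 195 is not a perfect cube.
  y = -2: RHS = -205 is not a perfect cube.
  y = 3: RHS = 670 is not a perfect cube.
  y = -3: RHS = -680 is not a perfect cube.
Continuing the search up to |y| = 35 finds no solutions either.
No (x, y) in the scanned range satisfies the equation.

No integer solutions with |y| ≤ 35.


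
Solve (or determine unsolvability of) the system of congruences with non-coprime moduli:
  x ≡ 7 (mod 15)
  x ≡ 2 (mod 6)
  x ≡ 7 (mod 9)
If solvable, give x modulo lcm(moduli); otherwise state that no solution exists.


Moduli 15, 6, 9 are not pairwise coprime, so CRT works modulo lcm(m_i) when all pairwise compatibility conditions hold.
Pairwise compatibility: gcd(m_i, m_j) must divide a_i - a_j for every pair.
Merge one congruence at a time:
  Start: x ≡ 7 (mod 15).
  Combine with x ≡ 2 (mod 6): gcd(15, 6) = 3, and 2 - 7 = -5 is NOT divisible by 3.
    ⇒ system is inconsistent (no integer solution).

No solution (the system is inconsistent).


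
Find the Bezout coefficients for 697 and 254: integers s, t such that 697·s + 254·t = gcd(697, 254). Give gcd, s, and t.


Euclidean algorithm on (697, 254) — divide until remainder is 0:
  697 = 2 · 254 + 189
  254 = 1 · 189 + 65
  189 = 2 · 65 + 59
  65 = 1 · 59 + 6
  59 = 9 · 6 + 5
  6 = 1 · 5 + 1
  5 = 5 · 1 + 0
gcd(697, 254) = 1.
Track Bezout coefficients alongside the remainders: start with r₀ = 697 = a·1 + b·0 (s = 1, t = 0) and r₁ = 254 = a·0 + b·1 (s = 0, t = 1); each new remainder r_{k+1} = r_{k-1} − q_k·r_k inherits s_{k+1} = s_{k-1} − q_k·s_k, t_{k+1} = t_{k-1} − q_k·t_k, so r_k = a·s_k + b·t_k at every step:
  q = 2: r = 189, s = 1 − 2·0 = 1, t = 0 − 2·1 = -2  (check: 697·1 + 254·(-2) = 189)
  q = 1: r = 65, s = 0 − 1·1 = -1, t = 1 − 1·(-2) = 3  (check: 697·(-1) + 254·3 = 65)
  q = 2: r = 59, s = 1 − 2·(-1) = 3, t = -2 − 2·3 = -8  (check: 697·3 + 254·(-8) = 59)
  q = 1: r = 6, s = -1 − 1·3 = -4, t = 3 − 1·(-8) = 11  (check: 697·(-4) + 254·11 = 6)
  q = 9: r = 5, s = 3 − 9·(-4) = 39, t = -8 − 9·11 = -107  (check: 697·39 + 254·(-107) = 5)
  q = 1: r = 1, s = -4 − 1·39 = -43, t = 11 − 1·(-107) = 118  (check: 697·(-43) + 254·118 = 1)
The row with r = 1 (the gcd) gives the Bezout coefficients s = -43, t = 118.
Result: 697 · (-43) + 254 · (118) = 1.

gcd(697, 254) = 1; s = -43, t = 118 (check: 697·(-43) + 254·118 = 1).


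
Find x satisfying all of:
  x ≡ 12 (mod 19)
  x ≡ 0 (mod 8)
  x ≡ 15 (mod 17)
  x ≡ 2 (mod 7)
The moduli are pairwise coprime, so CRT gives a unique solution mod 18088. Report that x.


Product of moduli M = 19 · 8 · 17 · 7 = 18088.
Merge one congruence at a time:
  Start: x ≡ 12 (mod 19).
  Combine with x ≡ 0 (mod 8); new modulus lcm = 152.
    Write x = 12 + 19·t and substitute into x ≡ 0 (mod 8): 19·t ≡ 0 − 12 = -12 (mod 8).
    Reduce coefficients mod 8: 3·t ≡ 4 (mod 8).
    The inverse of 3 mod 8 is 3 (since 3·3 = 9 = 1·8 + 1), so t ≡ 3·4 = 12 ≡ 4 (mod 8).
    Then x = 12 + 19·4 = 88, valid modulo lcm(19, 8) = 152: x ≡ 88 (mod 152).
  Combine with x ≡ 15 (mod 17); new modulus lcm = 2584.
    Write x = 88 + 152·t and substitute into x ≡ 15 (mod 17): 152·t ≡ 15 − 88 = -73 (mod 17).
    Reduce coefficients mod 17: 16·t ≡ 12 (mod 17).
    The inverse of 16 mod 17 is 16 (since 16·16 = 256 = 15·17 + 1), so t ≡ 16·12 = 192 ≡ 5 (mod 17).
    Then x = 88 + 152·5 = 848, valid modulo lcm(152, 17) = 2584: x ≡ 848 (mod 2584).
  Combine with x ≡ 2 (mod 7); new modulus lcm = 18088.
    Write x = 848 + 2584·t and substitute into x ≡ 2 (mod 7): 2584·t ≡ 2 − 848 = -846 (mod 7).
    Reduce coefficients mod 7: 1·t ≡ 1 (mod 7).
    So t ≡ 1 (mod 7).
    Then x = 848 + 2584·1 = 3432, valid modulo lcm(2584, 7) = 18088: x ≡ 3432 (mod 18088).
Verify against each original: 3432 mod 19 = 12, 3432 mod 8 = 0, 3432 mod 17 = 15, 3432 mod 7 = 2.

x ≡ 3432 (mod 18088).


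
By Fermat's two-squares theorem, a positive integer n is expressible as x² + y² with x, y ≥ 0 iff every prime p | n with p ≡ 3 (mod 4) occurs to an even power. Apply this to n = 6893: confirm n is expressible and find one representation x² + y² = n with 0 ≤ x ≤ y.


Step 1: Factor n = 6893 = 61 · 113.
Step 2: Check the mod-4 condition on each prime factor: 61 ≡ 1 (mod 4), exponent 1; 113 ≡ 1 (mod 4), exponent 1.
All primes ≡ 3 (mod 4) appear to even exponent (or don't appear), so by the two-squares theorem n IS expressible as a sum of two squares.
Step 3: Build a representation. Here n = 61 · 113 is a product of primes ≡ 1 (mod 4). Each prime p ≡ 1 (mod 4) is itself a sum of two squares; find a² by testing p − a² for a perfect square:
  61: 61 − 1² = 60, 61 − 2² = 57, 61 − 3² = 52, 61 − 4² = 45, 61 − 5² = 36 = 6² ⇒ 61 = 5² + 6².
  113: 113 − 1² = 112, 113 − 2² = 109, 113 − 3² = 104, 113 − 4² = 97, 113 − 5² = 88, 113 − 6² = 77, 113 − 7² = 64 = 8² ⇒ 113 = 7² + 8².
  Combine using the Brahmagupta–Fibonacci identity (a² + b²)(c² + d²) = (ac − bd)² + (ad + bc)² = (ac + bd)² + (ad − bc)²:
  61 · 113 = 6893: from (5² + 6²)(7² + 8²), take (5·7 − 6·8, 5·8 + 6·7) = (35 − 48, 40 + 42) = (-13, 82); dropping signs (only squares matter) gives (13, 82); check 13² + 82² = 169 + 6724 = 6893 ✓.
Step 4: Order so x ≤ y and verify: 13² + 82² = 169 + 6724 = 6893 = n. ✓

n = 6893 = 13² + 82² (one valid representation with x ≤ y).


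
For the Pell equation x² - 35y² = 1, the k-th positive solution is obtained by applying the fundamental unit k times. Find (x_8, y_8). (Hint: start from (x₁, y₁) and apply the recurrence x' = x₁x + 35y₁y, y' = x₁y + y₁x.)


Step 1: Find the fundamental solution (x₁, y₁) of x² - 35y² = 1.
  Expand √35 as a continued fraction. a₀ = ⌊√35⌋ = 5; iterate m_{k+1} = d_k·a_k − m_k, d_{k+1} = (35 − m_{k+1}²)/d_k, a_{k+1} = ⌊(a₀ + m_{k+1})/d_{k+1}⌋ (starting m₀ = 0, d₀ = 1), with convergents p_k = a_k·p_{k-1} + p_{k-2}, q_k = a_k·q_{k-1} + q_{k-2} (p₋₁ = 1, q₋₁ = 0):
  k = 0: a₀ = 5; p₀/q₀ = 5/1; p₀² − 35·q₀² = 25 − 35 = -10.
  k = 1: m = 5, d = 10, a = ⌊(5 + 5)/10⌋ = 1; p/q = (1·5 + 1)/(1·1 + 0) = 6/1; p² − 35·q² = 36 − 35 = 1.
  The first convergent with p² − 35·q² = 1 gives the fundamental solution (x₁, y₁) = (6, 1).
Step 2: Apply the recurrence (x_{n+1}, y_{n+1}) = (x₁x_n + 35y₁y_n, x₁y_n + y₁x_n) repeatedly.
  From (x_1, y_1) = (6, 1): x_2 = 6·6 + 35·1·1 = 71; y_2 = 6·1 + 1·6 = 12.
  From (x_2, y_2) = (71, 12): x_3 = 6·71 + 35·1·12 = 846; y_3 = 6·12 + 1·71 = 143.
  From (x_3, y_3) = (846, 143): x_4 = 6·846 + 35·1·143 = 10081; y_4 = 6·143 + 1·846 = 1704.
  From (x_4, y_4) = (10081, 1704): x_5 = 6·10081 + 35·1·1704 = 120126; y_5 = 6·1704 + 1·10081 = 20305.
  From (x_5, y_5) = (120126, 20305): x_6 = 6·120126 + 35·1·20305 = 1431431; y_6 = 6·20305 + 1·120126 = 241956.
  From (x_6, y_6) = (1431431, 241956): x_7 = 6·1431431 + 35·1·241956 = 17057046; y_7 = 6·241956 + 1·1431431 = 2883167.
  From (x_7, y_7) = (17057046, 2883167): x_8 = 6·17057046 + 35·1·2883167 = 203253121; y_8 = 6·2883167 + 1·17057046 = 34356048.
Step 3: Verify x_8² - 35·y_8² = 41311831196240641 - 41311831196240640 = 1 (should be 1). ✓

(x_1, y_1) = (6, 1); (x_8, y_8) = (203253121, 34356048).


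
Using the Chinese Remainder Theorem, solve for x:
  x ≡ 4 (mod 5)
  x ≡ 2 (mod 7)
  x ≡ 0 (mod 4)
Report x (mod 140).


Moduli 5, 7, 4 are pairwise coprime; by CRT there is a unique solution modulo M = 5 · 7 · 4 = 140.
Solve pairwise, accumulating the modulus:
  Start with x ≡ 4 (mod 5).
  Combine with x ≡ 2 (mod 7): since gcd(5, 7) = 1, we get a unique residue mod 35.
    Write x = 4 + 5·t and substitute into x ≡ 2 (mod 7): 5·t ≡ 2 − 4 = -2 (mod 7).
    Reduce coefficients mod 7: 5·t ≡ 5 (mod 7).
    The inverse of 5 mod 7 is 3 (since 5·3 = 15 = 2·7 + 1), so t ≡ 3·5 = 15 ≡ 1 (mod 7).
    Then x = 4 + 5·1 = 9, valid modulo lcm(5, 7) = 35: x ≡ 9 (mod 35).
  Combine with x ≡ 0 (mod 4): since gcd(35, 4) = 1, we get a unique residue mod 140.
    Write x = 9 + 35·t and substitute into x ≡ 0 (mod 4): 35·t ≡ 0 − 9 = -9 (mod 4).
    Reduce coefficients mod 4: 3·t ≡ 3 (mod 4).
    The inverse of 3 mod 4 is 3 (since 3·3 = 9 = 2·4 + 1), so t ≡ 3·3 = 9 ≡ 1 (mod 4).
    Then x = 9 + 35·1 = 44, valid modulo lcm(35, 4) = 140: x ≡ 44 (mod 140).
Verify: 44 mod 5 = 4 ✓, 44 mod 7 = 2 ✓, 44 mod 4 = 0 ✓.

x ≡ 44 (mod 140).


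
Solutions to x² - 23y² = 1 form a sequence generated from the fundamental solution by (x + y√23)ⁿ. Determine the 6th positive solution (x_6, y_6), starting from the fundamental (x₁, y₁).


Step 1: Find the fundamental solution (x₁, y₁) of x² - 23y² = 1.
  Expand √23 as a continued fraction. a₀ = ⌊√23⌋ = 4; iterate m_{k+1} = d_k·a_k − m_k, d_{k+1} = (23 − m_{k+1}²)/d_k, a_{k+1} = ⌊(a₀ + m_{k+1})/d_{k+1}⌋ (starting m₀ = 0, d₀ = 1), with convergents p_k = a_k·p_{k-1} + p_{k-2}, q_k = a_k·q_{k-1} + q_{k-2} (p₋₁ = 1, q₋₁ = 0):
  k = 0: a₀ = 4; p₀/q₀ = 4/1; p₀² − 23·q₀² = 16 − 23 = -7.
  k = 1: m = 4, d = 7, a = ⌊(4 + 4)/7⌋ = 1; p/q = (1·4 + 1)/(1·1 + 0) = 5/1; p² − 23·q² = 25 − 23 = 2.
  k = 2: m = 3, d = 2, a = ⌊(4 + 3)/2⌋ = 3; p/q = (3·5 + 4)/(3·1 + 1) = 19/4; p² − 23·q² = 361 − 368 = -7.
  k = 3: m = 3, d = 7, a = ⌊(4 + 3)/7⌋ = 1; p/q = (1·19 + 5)/(1·4 + 1) = 24/5; p² − 23·q² = 576 − 575 = 1.
  The first convergent with p² − 23·q² = 1 gives the fundamental solution (x₁, y₁) = (24, 5).
Step 2: Apply the recurrence (x_{n+1}, y_{n+1}) = (x₁x_n + 23y₁y_n, x₁y_n + y₁x_n) repeatedly.
  From (x_1, y_1) = (24, 5): x_2 = 24·24 + 23·5·5 = 1151; y_2 = 24·5 + 5·24 = 240.
  From (x_2, y_2) = (1151, 240): x_3 = 24·1151 + 23·5·240 = 55224; y_3 = 24·240 + 5·1151 = 11515.
  From (x_3, y_3) = (55224, 11515): x_4 = 24·55224 + 23·5·11515 = 2649601; y_4 = 24·11515 + 5·55224 = 552480.
  From (x_4, y_4) = (2649601, 552480): x_5 = 24·2649601 + 23·5·552480 = 127125624; y_5 = 24·552480 + 5·2649601 = 26507525.
  From (x_5, y_5) = (127125624, 26507525): x_6 = 24·127125624 + 23·5·26507525 = 6099380351; y_6 = 24·26507525 + 5·127125624 = 1271808720.
Step 3: Verify x_6² - 23·y_6² = 37202440666164883201 - 37202440666164883200 = 1 (should be 1). ✓

(x_1, y_1) = (24, 5); (x_6, y_6) = (6099380351, 1271808720).


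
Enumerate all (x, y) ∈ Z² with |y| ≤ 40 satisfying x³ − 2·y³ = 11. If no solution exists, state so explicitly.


The equation is x³ - 2y³ = 11. For fixed y, x³ = 2·y³ + 11, so a solution requires the RHS to be a perfect cube.
Strategy: iterate y from -40 to 40, compute RHS = 2·y³ + 11, and check whether it is a (positive or negative) perfect cube.
Check small values of y:
  y = 0: RHS = 11 is not a perfect cube.
  y = 1: RHS = 13 is not a perfect cube.
  y = -1: RHS = 9 is not a perfect cube.
  y = 2: RHS = 27 = (3)³ ⇒ x = 3 works.
  y = -2: RHS = -5 is not a perfect cube.
  y = 3: RHS = 65 is not a perfect cube.
  y = -3: RHS = -43 is not a perfect cube.
Continuing the search up to |y| = 40 finds no further solutions beyond those listed.
Collected solutions: (3, 2).

Solutions (with |y| ≤ 40): (3, 2).


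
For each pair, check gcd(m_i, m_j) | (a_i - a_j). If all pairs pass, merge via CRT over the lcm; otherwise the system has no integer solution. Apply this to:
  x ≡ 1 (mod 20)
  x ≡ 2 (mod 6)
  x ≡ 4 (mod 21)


Moduli 20, 6, 21 are not pairwise coprime, so CRT works modulo lcm(m_i) when all pairwise compatibility conditions hold.
Pairwise compatibility: gcd(m_i, m_j) must divide a_i - a_j for every pair.
Merge one congruence at a time:
  Start: x ≡ 1 (mod 20).
  Combine with x ≡ 2 (mod 6): gcd(20, 6) = 2, and 2 - 1 = 1 is NOT divisible by 2.
    ⇒ system is inconsistent (no integer solution).

No solution (the system is inconsistent).


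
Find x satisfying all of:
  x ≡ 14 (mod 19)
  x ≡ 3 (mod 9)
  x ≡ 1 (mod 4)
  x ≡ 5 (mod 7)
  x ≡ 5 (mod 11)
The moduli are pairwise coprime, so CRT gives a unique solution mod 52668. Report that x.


Product of moduli M = 19 · 9 · 4 · 7 · 11 = 52668.
Merge one congruence at a time:
  Start: x ≡ 14 (mod 19).
  Combine with x ≡ 3 (mod 9); new modulus lcm = 171.
    Write x = 14 + 19·t and substitute into x ≡ 3 (mod 9): 19·t ≡ 3 − 14 = -11 (mod 9).
    Reduce coefficients mod 9: 1·t ≡ 7 (mod 9).
    So t ≡ 7 (mod 9).
    Then x = 14 + 19·7 = 147, valid modulo lcm(19, 9) = 171: x ≡ 147 (mod 171).
  Combine with x ≡ 1 (mod 4); new modulus lcm = 684.
    Write x = 147 + 171·t and substitute into x ≡ 1 (mod 4): 171·t ≡ 1 − 147 = -146 (mod 4).
    Reduce coefficients mod 4: 3·t ≡ 2 (mod 4).
    The inverse of 3 mod 4 is 3 (since 3·3 = 9 = 2·4 + 1), so t ≡ 3·2 = 6 ≡ 2 (mod 4).
    Then x = 147 + 171·2 = 489, valid modulo lcm(171, 4) = 684: x ≡ 489 (mod 684).
  Combine with x ≡ 5 (mod 7); new modulus lcm = 4788.
    Write x = 489 + 684·t and substitute into x ≡ 5 (mod 7): 684·t ≡ 5 − 489 = -484 (mod 7).
    Reduce coefficients mod 7: 5·t ≡ 6 (mod 7).
    The inverse of 5 mod 7 is 3 (since 5·3 = 15 = 2·7 + 1), so t ≡ 3·6 = 18 ≡ 4 (mod 7).
    Then x = 489 + 684·4 = 3225, valid modulo lcm(684, 7) = 4788: x ≡ 3225 (mod 4788).
  Combine with x ≡ 5 (mod 11); new modulus lcm = 52668.
    Write x = 3225 + 4788·t and substitute into x ≡ 5 (mod 11): 4788·t ≡ 5 − 3225 = -3220 (mod 11).
    Reduce coefficients mod 11: 3·t ≡ 3 (mod 11).
    The inverse of 3 mod 11 is 4 (since 3·4 = 12 = 1·11 + 1), so t ≡ 4·3 = 12 ≡ 1 (mod 11).
    Then x = 3225 + 4788·1 = 8013, valid modulo lcm(4788, 11) = 52668: x ≡ 8013 (mod 52668).
Verify against each original: 8013 mod 19 = 14, 8013 mod 9 = 3, 8013 mod 4 = 1, 8013 mod 7 = 5, 8013 mod 11 = 5.

x ≡ 8013 (mod 52668).


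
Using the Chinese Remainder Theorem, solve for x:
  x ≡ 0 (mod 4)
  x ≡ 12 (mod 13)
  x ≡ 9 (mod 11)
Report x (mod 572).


Moduli 4, 13, 11 are pairwise coprime; by CRT there is a unique solution modulo M = 4 · 13 · 11 = 572.
Solve pairwise, accumulating the modulus:
  Start with x ≡ 0 (mod 4).
  Combine with x ≡ 12 (mod 13): since gcd(4, 13) = 1, we get a unique residue mod 52.
    Write x = 0 + 4·t and substitute into x ≡ 12 (mod 13): 4·t ≡ 12 − 0 = 12 (mod 13).
    The inverse of 4 mod 13 is 10 (since 4·10 = 40 = 3·13 + 1), so t ≡ 10·12 = 120 ≡ 3 (mod 13).
    Then x = 0 + 4·3 = 12, valid modulo lcm(4, 13) = 52: x ≡ 12 (mod 52).
  Combine with x ≡ 9 (mod 11): since gcd(52, 11) = 1, we get a unique residue mod 572.
    Write x = 12 + 52·t and substitute into x ≡ 9 (mod 11): 52·t ≡ 9 − 12 = -3 (mod 11).
    Reduce coefficients mod 11: 8·t ≡ 8 (mod 11).
    The inverse of 8 mod 11 is 7 (since 8·7 = 56 = 5·11 + 1), so t ≡ 7·8 = 56 ≡ 1 (mod 11).
    Then x = 12 + 52·1 = 64, valid modulo lcm(52, 11) = 572: x ≡ 64 (mod 572).
Verify: 64 mod 4 = 0 ✓, 64 mod 13 = 12 ✓, 64 mod 11 = 9 ✓.

x ≡ 64 (mod 572).


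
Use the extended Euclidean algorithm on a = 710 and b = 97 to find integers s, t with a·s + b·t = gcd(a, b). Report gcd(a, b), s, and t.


Euclidean algorithm on (710, 97) — divide until remainder is 0:
  710 = 7 · 97 + 31
  97 = 3 · 31 + 4
  31 = 7 · 4 + 3
  4 = 1 · 3 + 1
  3 = 3 · 1 + 0
gcd(710, 97) = 1.
Track Bezout coefficients alongside the remainders: start with r₀ = 710 = a·1 + b·0 (s = 1, t = 0) and r₁ = 97 = a·0 + b·1 (s = 0, t = 1); each new remainder r_{k+1} = r_{k-1} − q_k·r_k inherits s_{k+1} = s_{k-1} − q_k·s_k, t_{k+1} = t_{k-1} − q_k·t_k, so r_k = a·s_k + b·t_k at every step:
  q = 7: r = 31, s = 1 − 7·0 = 1, t = 0 − 7·1 = -7  (check: 710·1 + 97·(-7) = 31)
  q = 3: r = 4, s = 0 − 3·1 = -3, t = 1 − 3·(-7) = 22  (check: 710·(-3) + 97·22 = 4)
  q = 7: r = 3, s = 1 − 7·(-3) = 22, t = -7 − 7·22 = -161  (check: 710·22 + 97·(-161) = 3)
  q = 1: r = 1, s = -3 − 1·22 = -25, t = 22 − 1·(-161) = 183  (check: 710·(-25) + 97·183 = 1)
The row with r = 1 (the gcd) gives the Bezout coefficients s = -25, t = 183.
Result: 710 · (-25) + 97 · (183) = 1.

gcd(710, 97) = 1; s = -25, t = 183 (check: 710·(-25) + 97·183 = 1).


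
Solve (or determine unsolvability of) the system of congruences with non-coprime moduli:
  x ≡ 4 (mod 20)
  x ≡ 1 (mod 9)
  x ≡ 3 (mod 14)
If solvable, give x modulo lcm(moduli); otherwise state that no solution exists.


Moduli 20, 9, 14 are not pairwise coprime, so CRT works modulo lcm(m_i) when all pairwise compatibility conditions hold.
Pairwise compatibility: gcd(m_i, m_j) must divide a_i - a_j for every pair.
Merge one congruence at a time:
  Start: x ≡ 4 (mod 20).
  Combine with x ≡ 1 (mod 9): gcd(20, 9) = 1; 1 - 4 = -3, which IS divisible by 1, so compatible.
    Write x = 4 + 20·t and substitute into x ≡ 1 (mod 9): 20·t ≡ 1 − 4 = -3 (mod 9).
    Reduce coefficients mod 9: 2·t ≡ 6 (mod 9).
    The inverse of 2 mod 9 is 5 (since 2·5 = 10 = 1·9 + 1), so t ≡ 5·6 = 30 ≡ 3 (mod 9).
    Then x = 4 + 20·3 = 64, valid modulo lcm(20, 9) = 180: x ≡ 64 (mod 180).
  Combine with x ≡ 3 (mod 14): gcd(180, 14) = 2, and 3 - 64 = -61 is NOT divisible by 2.
    ⇒ system is inconsistent (no integer solution).

No solution (the system is inconsistent).


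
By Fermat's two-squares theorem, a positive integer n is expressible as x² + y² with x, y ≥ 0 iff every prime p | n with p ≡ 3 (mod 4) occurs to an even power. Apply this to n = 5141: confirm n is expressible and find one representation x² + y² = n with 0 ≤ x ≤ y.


Step 1: Factor n = 5141 = 53 · 97.
Step 2: Check the mod-4 condition on each prime factor: 53 ≡ 1 (mod 4), exponent 1; 97 ≡ 1 (mod 4), exponent 1.
All primes ≡ 3 (mod 4) appear to even exponent (or don't appear), so by the two-squares theorem n IS expressible as a sum of two squares.
Step 3: Build a representation. Here n = 53 · 97 is a product of primes ≡ 1 (mod 4). Each prime p ≡ 1 (mod 4) is itself a sum of two squares; find a² by testing p − a² for a perfect square:
  53: 53 − 1² = 52, 53 − 2² = 49 = 7² ⇒ 53 = 2² + 7².
  97: 97 − 1² = 96, 97 − 2² = 93, 97 − 3² = 88, 97 − 4² = 81 = 9² ⇒ 97 = 4² + 9².
  Combine using the Brahmagupta–Fibonacci identity (a² + b²)(c² + d²) = (ac − bd)² + (ad + bc)² = (ac + bd)² + (ad − bc)²:
  53 · 97 = 5141: from (2² + 7²)(4² + 9²), take (2·4 − 7·9, 2·9 + 7·4) = (8 − 63, 18 + 28) = (-55, 46); dropping signs (only squares matter) gives (55, 46); check 55² + 46² = 3025 + 2116 = 5141 ✓.
Step 4: Order so x ≤ y and verify: 46² + 55² = 2116 + 3025 = 5141 = n. ✓

n = 5141 = 46² + 55² (one valid representation with x ≤ y).


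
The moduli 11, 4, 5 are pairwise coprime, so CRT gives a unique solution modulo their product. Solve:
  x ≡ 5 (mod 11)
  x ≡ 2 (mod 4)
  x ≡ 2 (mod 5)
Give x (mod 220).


Moduli 11, 4, 5 are pairwise coprime; by CRT there is a unique solution modulo M = 11 · 4 · 5 = 220.
Solve pairwise, accumulating the modulus:
  Start with x ≡ 5 (mod 11).
  Combine with x ≡ 2 (mod 4): since gcd(11, 4) = 1, we get a unique residue mod 44.
    Write x = 5 + 11·t and substitute into x ≡ 2 (mod 4): 11·t ≡ 2 − 5 = -3 (mod 4).
    Reduce coefficients mod 4: 3·t ≡ 1 (mod 4).
    The inverse of 3 mod 4 is 3 (since 3·3 = 9 = 2·4 + 1), so t ≡ 3·1 = 3 ≡ 3 (mod 4).
    Then x = 5 + 11·3 = 38, valid modulo lcm(11, 4) = 44: x ≡ 38 (mod 44).
  Combine with x ≡ 2 (mod 5): since gcd(44, 5) = 1, we get a unique residue mod 220.
    Write x = 38 + 44·t and substitute into x ≡ 2 (mod 5): 44·t ≡ 2 − 38 = -36 (mod 5).
    Reduce coefficients mod 5: 4·t ≡ 4 (mod 5).
    The inverse of 4 mod 5 is 4 (since 4·4 = 16 = 3·5 + 1), so t ≡ 4·4 = 16 ≡ 1 (mod 5).
    Then x = 38 + 44·1 = 82, valid modulo lcm(44, 5) = 220: x ≡ 82 (mod 220).
Verify: 82 mod 11 = 5 ✓, 82 mod 4 = 2 ✓, 82 mod 5 = 2 ✓.

x ≡ 82 (mod 220).


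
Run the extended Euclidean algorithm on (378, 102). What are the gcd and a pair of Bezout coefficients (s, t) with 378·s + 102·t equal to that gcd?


Euclidean algorithm on (378, 102) — divide until remainder is 0:
  378 = 3 · 102 + 72
  102 = 1 · 72 + 30
  72 = 2 · 30 + 12
  30 = 2 · 12 + 6
  12 = 2 · 6 + 0
gcd(378, 102) = 6.
Track Bezout coefficients alongside the remainders: start with r₀ = 378 = a·1 + b·0 (s = 1, t = 0) and r₁ = 102 = a·0 + b·1 (s = 0, t = 1); each new remainder r_{k+1} = r_{k-1} − q_k·r_k inherits s_{k+1} = s_{k-1} − q_k·s_k, t_{k+1} = t_{k-1} − q_k·t_k, so r_k = a·s_k + b·t_k at every step:
  q = 3: r = 72, s = 1 − 3·0 = 1, t = 0 − 3·1 = -3  (check: 378·1 + 102·(-3) = 72)
  q = 1: r = 30, s = 0 − 1·1 = -1, t = 1 − 1·(-3) = 4  (check: 378·(-1) + 102·4 = 30)
  q = 2: r = 12, s = 1 − 2·(-1) = 3, t = -3 − 2·4 = -11  (check: 378·3 + 102·(-11) = 12)
  q = 2: r = 6, s = -1 − 2·3 = -7, t = 4 − 2·(-11) = 26  (check: 378·(-7) + 102·26 = 6)
The row with r = 6 (the gcd) gives the Bezout coefficients s = -7, t = 26.
Result: 378 · (-7) + 102 · (26) = 6.

gcd(378, 102) = 6; s = -7, t = 26 (check: 378·(-7) + 102·26 = 6).


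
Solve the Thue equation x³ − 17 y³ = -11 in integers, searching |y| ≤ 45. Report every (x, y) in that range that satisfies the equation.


The equation is x³ - 17y³ = -11. For fixed y, x³ = 17·y³ − 11, so a solution requires the RHS to be a perfect cube.
Strategy: iterate y from -45 to 45, compute RHS = 17·y³ − 11, and check whether it is a (positive or negative) perfect cube.
Check small values of y:
  y = 0: RHS = -11 is not a perfect cube.
  y = 1: RHS = 6 is not a perfect cube.
  y = -1: RHS = -28 is not a perfect cube.
  y = 2: RHS = 125 = (5)³ ⇒ x = 5 works.
  y = -2: RHS = -147 is not a perfect cube.
  y = 3: RHS = 448 is not a perfect cube.
  y = -3: RHS = -470 is not a perfect cube.
Continuing the search up to |y| = 45 finds no further solutions beyond those listed.
Collected solutions: (5, 2).

Solutions (with |y| ≤ 45): (5, 2).
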